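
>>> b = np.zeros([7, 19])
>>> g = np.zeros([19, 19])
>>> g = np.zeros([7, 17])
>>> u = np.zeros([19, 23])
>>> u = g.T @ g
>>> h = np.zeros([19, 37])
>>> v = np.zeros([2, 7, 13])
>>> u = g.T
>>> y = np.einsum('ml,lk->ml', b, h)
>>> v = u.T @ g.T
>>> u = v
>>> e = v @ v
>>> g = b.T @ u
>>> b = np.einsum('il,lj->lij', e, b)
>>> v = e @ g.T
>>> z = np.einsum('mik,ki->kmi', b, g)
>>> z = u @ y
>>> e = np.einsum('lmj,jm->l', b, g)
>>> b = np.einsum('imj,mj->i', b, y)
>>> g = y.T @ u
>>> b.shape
(7,)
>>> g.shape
(19, 7)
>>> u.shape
(7, 7)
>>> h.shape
(19, 37)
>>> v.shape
(7, 19)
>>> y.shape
(7, 19)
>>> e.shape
(7,)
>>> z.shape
(7, 19)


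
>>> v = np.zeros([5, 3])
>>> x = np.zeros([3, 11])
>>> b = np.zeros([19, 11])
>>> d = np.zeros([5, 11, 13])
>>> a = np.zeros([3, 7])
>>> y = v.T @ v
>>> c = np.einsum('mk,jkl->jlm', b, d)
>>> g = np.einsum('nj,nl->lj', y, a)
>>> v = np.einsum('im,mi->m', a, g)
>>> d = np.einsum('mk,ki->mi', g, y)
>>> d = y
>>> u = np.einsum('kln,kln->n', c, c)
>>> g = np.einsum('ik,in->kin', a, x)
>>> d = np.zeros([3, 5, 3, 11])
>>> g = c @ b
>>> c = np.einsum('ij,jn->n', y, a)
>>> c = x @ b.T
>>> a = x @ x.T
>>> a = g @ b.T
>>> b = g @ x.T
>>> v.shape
(7,)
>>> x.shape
(3, 11)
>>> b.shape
(5, 13, 3)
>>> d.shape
(3, 5, 3, 11)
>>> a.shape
(5, 13, 19)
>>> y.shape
(3, 3)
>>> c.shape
(3, 19)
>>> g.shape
(5, 13, 11)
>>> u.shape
(19,)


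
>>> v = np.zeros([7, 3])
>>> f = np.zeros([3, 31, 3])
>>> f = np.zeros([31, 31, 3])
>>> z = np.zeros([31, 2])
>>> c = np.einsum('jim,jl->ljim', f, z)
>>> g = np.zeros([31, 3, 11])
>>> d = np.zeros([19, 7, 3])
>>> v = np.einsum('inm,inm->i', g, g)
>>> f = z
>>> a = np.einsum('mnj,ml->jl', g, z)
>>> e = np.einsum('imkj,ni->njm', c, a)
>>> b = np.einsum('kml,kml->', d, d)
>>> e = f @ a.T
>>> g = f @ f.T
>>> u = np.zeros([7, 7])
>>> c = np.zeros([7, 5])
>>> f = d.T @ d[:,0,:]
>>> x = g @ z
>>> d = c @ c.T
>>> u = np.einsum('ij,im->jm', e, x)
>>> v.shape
(31,)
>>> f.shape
(3, 7, 3)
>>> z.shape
(31, 2)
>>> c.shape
(7, 5)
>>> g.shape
(31, 31)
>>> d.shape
(7, 7)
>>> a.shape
(11, 2)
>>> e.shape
(31, 11)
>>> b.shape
()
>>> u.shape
(11, 2)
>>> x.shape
(31, 2)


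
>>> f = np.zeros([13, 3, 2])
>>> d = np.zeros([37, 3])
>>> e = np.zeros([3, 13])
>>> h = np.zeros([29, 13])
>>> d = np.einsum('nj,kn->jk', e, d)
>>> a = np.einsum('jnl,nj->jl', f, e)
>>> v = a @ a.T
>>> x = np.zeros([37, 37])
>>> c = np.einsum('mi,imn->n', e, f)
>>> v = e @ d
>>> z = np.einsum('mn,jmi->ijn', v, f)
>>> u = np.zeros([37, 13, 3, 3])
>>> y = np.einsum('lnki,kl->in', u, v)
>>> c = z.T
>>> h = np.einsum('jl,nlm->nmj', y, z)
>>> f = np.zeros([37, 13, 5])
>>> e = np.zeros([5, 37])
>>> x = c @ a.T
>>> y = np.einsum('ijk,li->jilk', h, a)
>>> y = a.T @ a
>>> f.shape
(37, 13, 5)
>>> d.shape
(13, 37)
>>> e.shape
(5, 37)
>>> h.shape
(2, 37, 3)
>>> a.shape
(13, 2)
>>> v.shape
(3, 37)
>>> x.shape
(37, 13, 13)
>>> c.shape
(37, 13, 2)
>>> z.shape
(2, 13, 37)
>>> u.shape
(37, 13, 3, 3)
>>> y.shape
(2, 2)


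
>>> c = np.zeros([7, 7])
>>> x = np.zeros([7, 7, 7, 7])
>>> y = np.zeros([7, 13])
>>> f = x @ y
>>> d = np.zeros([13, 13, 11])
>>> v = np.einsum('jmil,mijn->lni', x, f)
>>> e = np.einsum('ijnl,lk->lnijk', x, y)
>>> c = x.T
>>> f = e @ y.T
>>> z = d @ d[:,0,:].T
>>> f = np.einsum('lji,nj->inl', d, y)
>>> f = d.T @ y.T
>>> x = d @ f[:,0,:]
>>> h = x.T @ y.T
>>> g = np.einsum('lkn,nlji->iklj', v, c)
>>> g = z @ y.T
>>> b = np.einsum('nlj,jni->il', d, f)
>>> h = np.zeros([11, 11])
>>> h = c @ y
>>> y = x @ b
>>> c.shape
(7, 7, 7, 7)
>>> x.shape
(13, 13, 7)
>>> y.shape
(13, 13, 13)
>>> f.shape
(11, 13, 7)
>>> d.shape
(13, 13, 11)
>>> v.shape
(7, 13, 7)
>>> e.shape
(7, 7, 7, 7, 13)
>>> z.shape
(13, 13, 13)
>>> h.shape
(7, 7, 7, 13)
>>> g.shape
(13, 13, 7)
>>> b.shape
(7, 13)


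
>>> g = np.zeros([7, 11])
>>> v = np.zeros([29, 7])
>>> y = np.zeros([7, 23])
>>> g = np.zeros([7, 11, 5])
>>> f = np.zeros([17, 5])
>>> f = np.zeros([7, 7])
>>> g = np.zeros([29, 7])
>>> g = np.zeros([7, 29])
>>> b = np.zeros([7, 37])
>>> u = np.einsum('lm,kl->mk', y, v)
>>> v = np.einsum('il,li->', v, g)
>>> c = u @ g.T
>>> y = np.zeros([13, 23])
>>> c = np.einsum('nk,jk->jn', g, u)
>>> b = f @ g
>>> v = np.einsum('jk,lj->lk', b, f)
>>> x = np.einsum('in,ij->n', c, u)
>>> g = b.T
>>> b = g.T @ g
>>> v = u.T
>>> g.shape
(29, 7)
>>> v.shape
(29, 23)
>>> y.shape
(13, 23)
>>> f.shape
(7, 7)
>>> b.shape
(7, 7)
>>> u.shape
(23, 29)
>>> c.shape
(23, 7)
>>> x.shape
(7,)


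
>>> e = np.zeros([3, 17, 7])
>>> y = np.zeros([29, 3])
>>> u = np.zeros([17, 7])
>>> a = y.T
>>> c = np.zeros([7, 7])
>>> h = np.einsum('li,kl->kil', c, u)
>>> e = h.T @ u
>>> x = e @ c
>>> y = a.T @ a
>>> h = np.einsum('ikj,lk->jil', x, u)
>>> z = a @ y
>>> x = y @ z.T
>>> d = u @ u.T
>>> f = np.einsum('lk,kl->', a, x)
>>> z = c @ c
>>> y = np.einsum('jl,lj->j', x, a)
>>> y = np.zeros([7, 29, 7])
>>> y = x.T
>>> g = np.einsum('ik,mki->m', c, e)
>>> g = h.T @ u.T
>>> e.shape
(7, 7, 7)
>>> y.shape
(3, 29)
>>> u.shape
(17, 7)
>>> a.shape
(3, 29)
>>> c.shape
(7, 7)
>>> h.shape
(7, 7, 17)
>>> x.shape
(29, 3)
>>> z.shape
(7, 7)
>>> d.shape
(17, 17)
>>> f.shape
()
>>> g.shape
(17, 7, 17)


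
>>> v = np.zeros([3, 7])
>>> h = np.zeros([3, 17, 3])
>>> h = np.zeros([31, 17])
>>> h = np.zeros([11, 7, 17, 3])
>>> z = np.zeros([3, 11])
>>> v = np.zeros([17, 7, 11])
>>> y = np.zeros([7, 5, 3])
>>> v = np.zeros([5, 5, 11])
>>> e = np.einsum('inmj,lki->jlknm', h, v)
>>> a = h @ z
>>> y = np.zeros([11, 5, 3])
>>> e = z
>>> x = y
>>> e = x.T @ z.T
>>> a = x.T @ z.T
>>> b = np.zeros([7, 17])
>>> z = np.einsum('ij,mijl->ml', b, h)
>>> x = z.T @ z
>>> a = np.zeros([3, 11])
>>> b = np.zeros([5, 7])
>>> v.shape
(5, 5, 11)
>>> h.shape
(11, 7, 17, 3)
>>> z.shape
(11, 3)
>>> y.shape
(11, 5, 3)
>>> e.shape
(3, 5, 3)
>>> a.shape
(3, 11)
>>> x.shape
(3, 3)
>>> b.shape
(5, 7)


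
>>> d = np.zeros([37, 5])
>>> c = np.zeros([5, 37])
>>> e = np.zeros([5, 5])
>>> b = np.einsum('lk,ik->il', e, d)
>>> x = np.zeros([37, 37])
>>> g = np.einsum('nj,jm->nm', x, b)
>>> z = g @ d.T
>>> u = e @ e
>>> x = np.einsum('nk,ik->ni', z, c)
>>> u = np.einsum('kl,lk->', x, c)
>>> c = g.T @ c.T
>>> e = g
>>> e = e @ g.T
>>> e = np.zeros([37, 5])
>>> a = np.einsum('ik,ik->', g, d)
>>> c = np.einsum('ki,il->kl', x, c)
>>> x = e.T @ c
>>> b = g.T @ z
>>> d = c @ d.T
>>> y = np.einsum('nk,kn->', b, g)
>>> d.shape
(37, 37)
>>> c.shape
(37, 5)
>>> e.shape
(37, 5)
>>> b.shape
(5, 37)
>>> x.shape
(5, 5)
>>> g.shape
(37, 5)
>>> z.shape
(37, 37)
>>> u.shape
()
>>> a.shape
()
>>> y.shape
()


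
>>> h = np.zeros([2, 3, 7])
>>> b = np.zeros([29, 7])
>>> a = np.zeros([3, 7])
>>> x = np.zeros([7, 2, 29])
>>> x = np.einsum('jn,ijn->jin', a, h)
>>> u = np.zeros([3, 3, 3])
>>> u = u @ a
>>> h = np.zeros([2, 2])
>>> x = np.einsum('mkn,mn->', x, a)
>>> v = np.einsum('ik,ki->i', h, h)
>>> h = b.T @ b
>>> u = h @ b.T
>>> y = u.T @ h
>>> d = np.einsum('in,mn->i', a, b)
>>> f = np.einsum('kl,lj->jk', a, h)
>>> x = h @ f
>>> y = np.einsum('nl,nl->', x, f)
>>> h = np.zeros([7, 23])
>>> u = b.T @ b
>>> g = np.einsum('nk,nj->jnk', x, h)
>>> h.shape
(7, 23)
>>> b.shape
(29, 7)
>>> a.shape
(3, 7)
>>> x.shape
(7, 3)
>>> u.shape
(7, 7)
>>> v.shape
(2,)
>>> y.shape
()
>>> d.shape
(3,)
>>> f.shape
(7, 3)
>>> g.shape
(23, 7, 3)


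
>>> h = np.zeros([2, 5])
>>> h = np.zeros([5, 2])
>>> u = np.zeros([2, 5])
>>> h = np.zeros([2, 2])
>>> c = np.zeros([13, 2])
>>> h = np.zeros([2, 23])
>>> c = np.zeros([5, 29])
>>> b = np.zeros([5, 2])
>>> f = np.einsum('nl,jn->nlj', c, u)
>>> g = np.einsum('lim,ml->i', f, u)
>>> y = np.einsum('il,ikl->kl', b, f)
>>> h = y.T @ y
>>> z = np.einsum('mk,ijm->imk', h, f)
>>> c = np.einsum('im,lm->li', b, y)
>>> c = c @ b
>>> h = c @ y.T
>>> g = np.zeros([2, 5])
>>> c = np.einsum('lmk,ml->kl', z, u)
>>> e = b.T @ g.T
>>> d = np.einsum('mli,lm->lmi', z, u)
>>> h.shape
(29, 29)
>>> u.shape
(2, 5)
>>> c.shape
(2, 5)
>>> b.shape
(5, 2)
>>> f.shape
(5, 29, 2)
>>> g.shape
(2, 5)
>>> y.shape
(29, 2)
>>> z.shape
(5, 2, 2)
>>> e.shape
(2, 2)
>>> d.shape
(2, 5, 2)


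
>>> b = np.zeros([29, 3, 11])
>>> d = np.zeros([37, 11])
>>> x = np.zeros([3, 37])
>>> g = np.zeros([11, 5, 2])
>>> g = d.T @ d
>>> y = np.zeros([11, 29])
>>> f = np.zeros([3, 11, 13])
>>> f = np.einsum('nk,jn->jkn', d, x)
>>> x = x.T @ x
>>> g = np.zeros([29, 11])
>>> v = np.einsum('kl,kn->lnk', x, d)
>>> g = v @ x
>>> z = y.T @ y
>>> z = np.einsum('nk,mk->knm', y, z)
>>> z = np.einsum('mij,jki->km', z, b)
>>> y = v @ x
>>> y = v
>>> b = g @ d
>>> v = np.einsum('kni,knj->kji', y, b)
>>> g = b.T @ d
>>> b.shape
(37, 11, 11)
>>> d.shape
(37, 11)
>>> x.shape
(37, 37)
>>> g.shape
(11, 11, 11)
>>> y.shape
(37, 11, 37)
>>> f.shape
(3, 11, 37)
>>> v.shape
(37, 11, 37)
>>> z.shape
(3, 29)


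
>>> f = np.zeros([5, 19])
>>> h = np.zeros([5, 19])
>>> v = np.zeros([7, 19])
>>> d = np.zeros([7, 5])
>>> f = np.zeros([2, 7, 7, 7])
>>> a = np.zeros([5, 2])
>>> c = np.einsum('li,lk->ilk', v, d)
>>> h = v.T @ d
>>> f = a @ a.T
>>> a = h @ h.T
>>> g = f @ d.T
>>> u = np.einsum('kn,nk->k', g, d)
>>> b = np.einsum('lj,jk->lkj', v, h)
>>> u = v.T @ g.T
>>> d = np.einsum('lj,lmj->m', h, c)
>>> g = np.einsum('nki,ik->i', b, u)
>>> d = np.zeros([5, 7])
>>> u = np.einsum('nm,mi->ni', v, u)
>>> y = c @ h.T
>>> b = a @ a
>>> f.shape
(5, 5)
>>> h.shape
(19, 5)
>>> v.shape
(7, 19)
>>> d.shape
(5, 7)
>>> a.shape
(19, 19)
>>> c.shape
(19, 7, 5)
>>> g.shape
(19,)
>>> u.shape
(7, 5)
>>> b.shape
(19, 19)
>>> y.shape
(19, 7, 19)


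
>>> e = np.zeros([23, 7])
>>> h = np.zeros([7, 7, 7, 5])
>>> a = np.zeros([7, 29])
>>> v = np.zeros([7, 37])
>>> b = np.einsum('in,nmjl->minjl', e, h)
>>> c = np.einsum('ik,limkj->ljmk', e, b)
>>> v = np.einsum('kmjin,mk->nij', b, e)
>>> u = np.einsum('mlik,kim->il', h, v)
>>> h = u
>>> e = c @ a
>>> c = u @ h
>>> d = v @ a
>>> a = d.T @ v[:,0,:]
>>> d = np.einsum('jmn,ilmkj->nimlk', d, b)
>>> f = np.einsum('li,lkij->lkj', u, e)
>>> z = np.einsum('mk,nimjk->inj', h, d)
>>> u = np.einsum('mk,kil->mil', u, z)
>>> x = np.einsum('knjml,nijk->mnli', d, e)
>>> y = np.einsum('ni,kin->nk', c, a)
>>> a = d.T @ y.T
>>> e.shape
(7, 5, 7, 29)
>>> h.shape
(7, 7)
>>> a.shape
(7, 23, 7, 7, 7)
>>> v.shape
(5, 7, 7)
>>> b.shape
(7, 23, 7, 7, 5)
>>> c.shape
(7, 7)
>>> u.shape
(7, 29, 23)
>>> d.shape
(29, 7, 7, 23, 7)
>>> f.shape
(7, 5, 29)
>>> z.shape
(7, 29, 23)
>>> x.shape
(23, 7, 7, 5)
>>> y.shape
(7, 29)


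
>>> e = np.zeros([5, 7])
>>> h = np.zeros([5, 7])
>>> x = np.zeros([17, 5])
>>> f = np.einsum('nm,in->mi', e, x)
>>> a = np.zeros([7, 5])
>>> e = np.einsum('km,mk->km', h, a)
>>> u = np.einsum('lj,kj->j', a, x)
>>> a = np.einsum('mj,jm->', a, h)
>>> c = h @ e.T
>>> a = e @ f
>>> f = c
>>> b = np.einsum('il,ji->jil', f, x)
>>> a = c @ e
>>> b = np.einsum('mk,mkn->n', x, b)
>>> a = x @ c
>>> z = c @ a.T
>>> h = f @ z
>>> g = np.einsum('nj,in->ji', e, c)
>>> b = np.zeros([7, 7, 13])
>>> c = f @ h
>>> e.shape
(5, 7)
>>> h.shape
(5, 17)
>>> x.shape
(17, 5)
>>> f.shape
(5, 5)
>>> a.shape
(17, 5)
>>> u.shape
(5,)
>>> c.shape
(5, 17)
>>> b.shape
(7, 7, 13)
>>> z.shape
(5, 17)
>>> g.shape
(7, 5)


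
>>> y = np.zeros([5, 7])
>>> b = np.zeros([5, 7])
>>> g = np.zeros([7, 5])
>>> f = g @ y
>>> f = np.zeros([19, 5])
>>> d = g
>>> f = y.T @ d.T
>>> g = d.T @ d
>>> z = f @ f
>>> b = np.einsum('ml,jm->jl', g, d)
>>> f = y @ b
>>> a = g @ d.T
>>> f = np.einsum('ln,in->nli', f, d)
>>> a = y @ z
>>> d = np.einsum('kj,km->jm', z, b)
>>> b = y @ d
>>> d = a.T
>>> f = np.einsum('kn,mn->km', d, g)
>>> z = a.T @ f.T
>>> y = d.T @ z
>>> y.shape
(5, 7)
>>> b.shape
(5, 5)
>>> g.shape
(5, 5)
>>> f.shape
(7, 5)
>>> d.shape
(7, 5)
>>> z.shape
(7, 7)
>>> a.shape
(5, 7)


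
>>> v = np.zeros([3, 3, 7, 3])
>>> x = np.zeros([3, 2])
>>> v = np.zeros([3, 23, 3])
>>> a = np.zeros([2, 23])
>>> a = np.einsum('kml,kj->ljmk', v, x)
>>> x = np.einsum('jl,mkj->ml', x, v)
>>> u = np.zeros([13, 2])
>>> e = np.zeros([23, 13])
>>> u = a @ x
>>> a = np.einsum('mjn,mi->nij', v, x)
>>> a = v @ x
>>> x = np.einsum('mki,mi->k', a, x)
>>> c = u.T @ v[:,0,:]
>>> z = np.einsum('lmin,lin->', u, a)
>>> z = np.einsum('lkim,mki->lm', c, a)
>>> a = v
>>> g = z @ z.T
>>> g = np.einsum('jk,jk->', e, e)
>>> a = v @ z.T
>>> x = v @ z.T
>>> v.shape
(3, 23, 3)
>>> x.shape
(3, 23, 2)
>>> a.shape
(3, 23, 2)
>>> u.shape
(3, 2, 23, 2)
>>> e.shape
(23, 13)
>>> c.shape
(2, 23, 2, 3)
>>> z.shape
(2, 3)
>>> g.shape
()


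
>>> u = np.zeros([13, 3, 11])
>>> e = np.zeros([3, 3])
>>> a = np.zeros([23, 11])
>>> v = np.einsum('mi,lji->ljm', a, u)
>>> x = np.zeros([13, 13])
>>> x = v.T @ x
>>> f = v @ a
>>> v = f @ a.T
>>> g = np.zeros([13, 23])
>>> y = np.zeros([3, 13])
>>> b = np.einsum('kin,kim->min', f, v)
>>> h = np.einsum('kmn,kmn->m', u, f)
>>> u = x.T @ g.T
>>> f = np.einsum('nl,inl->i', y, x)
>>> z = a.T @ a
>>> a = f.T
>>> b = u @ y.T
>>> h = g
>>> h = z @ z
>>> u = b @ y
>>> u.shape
(13, 3, 13)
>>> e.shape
(3, 3)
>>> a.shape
(23,)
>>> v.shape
(13, 3, 23)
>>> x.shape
(23, 3, 13)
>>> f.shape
(23,)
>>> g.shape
(13, 23)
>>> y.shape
(3, 13)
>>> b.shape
(13, 3, 3)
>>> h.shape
(11, 11)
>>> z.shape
(11, 11)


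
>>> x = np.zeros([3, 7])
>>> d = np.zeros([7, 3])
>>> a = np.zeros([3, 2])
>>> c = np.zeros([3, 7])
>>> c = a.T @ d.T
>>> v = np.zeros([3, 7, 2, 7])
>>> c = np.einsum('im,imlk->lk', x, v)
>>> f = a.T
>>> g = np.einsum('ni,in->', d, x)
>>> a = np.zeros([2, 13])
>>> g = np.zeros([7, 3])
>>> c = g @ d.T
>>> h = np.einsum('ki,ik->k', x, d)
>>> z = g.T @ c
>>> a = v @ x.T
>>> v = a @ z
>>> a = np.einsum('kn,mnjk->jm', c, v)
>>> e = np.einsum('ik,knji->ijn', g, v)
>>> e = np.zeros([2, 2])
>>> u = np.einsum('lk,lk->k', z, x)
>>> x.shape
(3, 7)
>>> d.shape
(7, 3)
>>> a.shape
(2, 3)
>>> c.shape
(7, 7)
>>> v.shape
(3, 7, 2, 7)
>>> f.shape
(2, 3)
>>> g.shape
(7, 3)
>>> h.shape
(3,)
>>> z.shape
(3, 7)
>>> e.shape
(2, 2)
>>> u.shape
(7,)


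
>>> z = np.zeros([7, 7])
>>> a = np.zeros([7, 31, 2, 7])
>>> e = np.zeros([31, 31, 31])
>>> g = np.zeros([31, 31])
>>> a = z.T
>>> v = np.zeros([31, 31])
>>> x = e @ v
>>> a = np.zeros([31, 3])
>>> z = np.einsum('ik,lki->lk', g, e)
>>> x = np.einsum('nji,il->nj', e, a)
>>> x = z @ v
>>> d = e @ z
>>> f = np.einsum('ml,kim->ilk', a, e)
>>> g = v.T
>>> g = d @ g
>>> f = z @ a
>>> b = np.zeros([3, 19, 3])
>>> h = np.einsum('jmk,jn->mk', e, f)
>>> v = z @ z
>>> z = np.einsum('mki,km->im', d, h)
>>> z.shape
(31, 31)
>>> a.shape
(31, 3)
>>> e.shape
(31, 31, 31)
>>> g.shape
(31, 31, 31)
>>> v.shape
(31, 31)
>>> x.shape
(31, 31)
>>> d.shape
(31, 31, 31)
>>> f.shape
(31, 3)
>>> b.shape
(3, 19, 3)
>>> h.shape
(31, 31)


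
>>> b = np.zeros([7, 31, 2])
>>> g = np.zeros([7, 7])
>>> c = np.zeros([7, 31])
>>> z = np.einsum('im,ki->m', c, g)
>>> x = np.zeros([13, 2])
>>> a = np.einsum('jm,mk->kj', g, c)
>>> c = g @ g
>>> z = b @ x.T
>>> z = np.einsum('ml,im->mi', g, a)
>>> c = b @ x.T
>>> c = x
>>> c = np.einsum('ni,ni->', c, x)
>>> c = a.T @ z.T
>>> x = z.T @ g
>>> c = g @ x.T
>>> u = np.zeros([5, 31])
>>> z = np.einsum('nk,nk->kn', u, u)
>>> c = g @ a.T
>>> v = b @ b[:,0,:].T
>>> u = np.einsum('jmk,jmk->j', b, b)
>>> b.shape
(7, 31, 2)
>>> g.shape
(7, 7)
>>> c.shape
(7, 31)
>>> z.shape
(31, 5)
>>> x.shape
(31, 7)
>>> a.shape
(31, 7)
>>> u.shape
(7,)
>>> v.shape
(7, 31, 7)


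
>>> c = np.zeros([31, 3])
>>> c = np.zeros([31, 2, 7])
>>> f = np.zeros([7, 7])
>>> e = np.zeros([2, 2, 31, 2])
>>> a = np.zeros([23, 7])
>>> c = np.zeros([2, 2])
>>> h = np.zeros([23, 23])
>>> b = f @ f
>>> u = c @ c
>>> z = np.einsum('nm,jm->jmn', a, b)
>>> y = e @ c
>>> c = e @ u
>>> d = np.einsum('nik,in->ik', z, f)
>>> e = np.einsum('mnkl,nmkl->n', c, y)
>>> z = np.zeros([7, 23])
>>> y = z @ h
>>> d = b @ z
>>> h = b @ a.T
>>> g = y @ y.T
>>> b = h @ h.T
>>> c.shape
(2, 2, 31, 2)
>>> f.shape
(7, 7)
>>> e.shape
(2,)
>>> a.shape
(23, 7)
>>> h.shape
(7, 23)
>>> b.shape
(7, 7)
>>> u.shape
(2, 2)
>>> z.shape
(7, 23)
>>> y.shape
(7, 23)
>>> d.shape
(7, 23)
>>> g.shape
(7, 7)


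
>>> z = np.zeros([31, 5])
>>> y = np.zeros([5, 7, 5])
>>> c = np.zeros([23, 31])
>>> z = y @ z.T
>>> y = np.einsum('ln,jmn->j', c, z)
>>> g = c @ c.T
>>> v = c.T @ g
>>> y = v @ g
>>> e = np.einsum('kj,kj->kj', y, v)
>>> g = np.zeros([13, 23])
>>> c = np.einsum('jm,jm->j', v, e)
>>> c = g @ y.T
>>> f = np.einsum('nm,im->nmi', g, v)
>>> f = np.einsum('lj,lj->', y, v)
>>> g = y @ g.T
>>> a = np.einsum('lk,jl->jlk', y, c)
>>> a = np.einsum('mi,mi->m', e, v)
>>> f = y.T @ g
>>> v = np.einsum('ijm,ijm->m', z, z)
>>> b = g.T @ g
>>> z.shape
(5, 7, 31)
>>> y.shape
(31, 23)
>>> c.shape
(13, 31)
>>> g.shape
(31, 13)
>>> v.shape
(31,)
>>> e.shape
(31, 23)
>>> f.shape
(23, 13)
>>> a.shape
(31,)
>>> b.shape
(13, 13)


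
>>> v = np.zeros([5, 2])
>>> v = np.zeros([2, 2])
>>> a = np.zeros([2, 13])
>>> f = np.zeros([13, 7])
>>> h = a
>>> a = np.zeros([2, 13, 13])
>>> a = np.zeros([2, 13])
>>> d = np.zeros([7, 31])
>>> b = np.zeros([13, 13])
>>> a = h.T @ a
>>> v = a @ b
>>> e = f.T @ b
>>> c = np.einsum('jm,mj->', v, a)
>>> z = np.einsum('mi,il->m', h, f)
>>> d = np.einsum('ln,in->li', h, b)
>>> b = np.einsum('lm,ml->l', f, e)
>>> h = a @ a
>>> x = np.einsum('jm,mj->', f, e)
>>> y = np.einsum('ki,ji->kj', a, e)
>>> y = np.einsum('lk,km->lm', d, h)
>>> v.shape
(13, 13)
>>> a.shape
(13, 13)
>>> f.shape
(13, 7)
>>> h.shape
(13, 13)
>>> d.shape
(2, 13)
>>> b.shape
(13,)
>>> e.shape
(7, 13)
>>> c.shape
()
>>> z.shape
(2,)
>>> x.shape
()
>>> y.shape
(2, 13)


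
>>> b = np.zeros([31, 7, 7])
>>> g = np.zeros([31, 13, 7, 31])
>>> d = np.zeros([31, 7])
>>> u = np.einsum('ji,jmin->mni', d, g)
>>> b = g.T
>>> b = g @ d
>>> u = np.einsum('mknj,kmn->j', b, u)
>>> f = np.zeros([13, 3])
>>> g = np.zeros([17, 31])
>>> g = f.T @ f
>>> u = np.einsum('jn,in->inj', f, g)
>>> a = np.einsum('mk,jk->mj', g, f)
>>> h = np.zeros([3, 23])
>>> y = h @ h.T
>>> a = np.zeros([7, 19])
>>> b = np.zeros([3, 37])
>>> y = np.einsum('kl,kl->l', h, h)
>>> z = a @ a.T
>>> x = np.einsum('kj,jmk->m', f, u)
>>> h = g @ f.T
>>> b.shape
(3, 37)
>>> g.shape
(3, 3)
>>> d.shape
(31, 7)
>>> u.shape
(3, 3, 13)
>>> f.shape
(13, 3)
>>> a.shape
(7, 19)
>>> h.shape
(3, 13)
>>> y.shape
(23,)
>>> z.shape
(7, 7)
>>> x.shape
(3,)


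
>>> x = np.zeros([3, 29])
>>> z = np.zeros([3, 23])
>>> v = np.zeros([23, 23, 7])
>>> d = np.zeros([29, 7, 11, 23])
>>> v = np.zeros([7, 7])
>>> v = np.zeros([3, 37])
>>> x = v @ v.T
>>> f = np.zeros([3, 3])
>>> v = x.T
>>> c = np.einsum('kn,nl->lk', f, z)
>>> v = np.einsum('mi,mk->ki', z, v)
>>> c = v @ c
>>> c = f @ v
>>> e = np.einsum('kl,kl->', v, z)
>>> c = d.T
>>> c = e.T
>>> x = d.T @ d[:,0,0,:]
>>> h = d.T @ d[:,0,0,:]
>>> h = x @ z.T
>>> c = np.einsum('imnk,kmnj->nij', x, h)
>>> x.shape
(23, 11, 7, 23)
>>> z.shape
(3, 23)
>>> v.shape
(3, 23)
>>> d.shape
(29, 7, 11, 23)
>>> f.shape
(3, 3)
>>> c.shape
(7, 23, 3)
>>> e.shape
()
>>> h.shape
(23, 11, 7, 3)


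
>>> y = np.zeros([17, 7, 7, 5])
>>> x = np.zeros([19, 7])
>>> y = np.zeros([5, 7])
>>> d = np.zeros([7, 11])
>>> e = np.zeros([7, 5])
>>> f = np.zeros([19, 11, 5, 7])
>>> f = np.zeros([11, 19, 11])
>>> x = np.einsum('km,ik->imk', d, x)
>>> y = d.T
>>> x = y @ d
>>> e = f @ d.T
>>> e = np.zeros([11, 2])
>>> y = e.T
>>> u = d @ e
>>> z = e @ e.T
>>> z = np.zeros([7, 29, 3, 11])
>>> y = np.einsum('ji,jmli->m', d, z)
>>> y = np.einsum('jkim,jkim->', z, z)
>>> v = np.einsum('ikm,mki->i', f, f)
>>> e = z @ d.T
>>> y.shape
()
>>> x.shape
(11, 11)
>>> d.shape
(7, 11)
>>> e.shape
(7, 29, 3, 7)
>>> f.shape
(11, 19, 11)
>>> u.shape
(7, 2)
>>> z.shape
(7, 29, 3, 11)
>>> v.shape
(11,)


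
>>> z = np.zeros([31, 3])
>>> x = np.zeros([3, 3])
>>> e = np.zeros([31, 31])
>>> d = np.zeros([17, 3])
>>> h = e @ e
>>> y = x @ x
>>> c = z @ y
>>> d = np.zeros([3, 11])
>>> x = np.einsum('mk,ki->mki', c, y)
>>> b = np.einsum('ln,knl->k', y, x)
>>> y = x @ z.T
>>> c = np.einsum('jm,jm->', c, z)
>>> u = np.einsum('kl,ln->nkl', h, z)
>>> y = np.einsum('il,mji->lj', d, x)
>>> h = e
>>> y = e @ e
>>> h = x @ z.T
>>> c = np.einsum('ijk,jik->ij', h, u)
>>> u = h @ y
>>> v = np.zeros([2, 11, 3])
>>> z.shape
(31, 3)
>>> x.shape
(31, 3, 3)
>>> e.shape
(31, 31)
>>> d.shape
(3, 11)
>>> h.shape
(31, 3, 31)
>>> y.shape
(31, 31)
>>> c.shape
(31, 3)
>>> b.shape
(31,)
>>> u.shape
(31, 3, 31)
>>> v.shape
(2, 11, 3)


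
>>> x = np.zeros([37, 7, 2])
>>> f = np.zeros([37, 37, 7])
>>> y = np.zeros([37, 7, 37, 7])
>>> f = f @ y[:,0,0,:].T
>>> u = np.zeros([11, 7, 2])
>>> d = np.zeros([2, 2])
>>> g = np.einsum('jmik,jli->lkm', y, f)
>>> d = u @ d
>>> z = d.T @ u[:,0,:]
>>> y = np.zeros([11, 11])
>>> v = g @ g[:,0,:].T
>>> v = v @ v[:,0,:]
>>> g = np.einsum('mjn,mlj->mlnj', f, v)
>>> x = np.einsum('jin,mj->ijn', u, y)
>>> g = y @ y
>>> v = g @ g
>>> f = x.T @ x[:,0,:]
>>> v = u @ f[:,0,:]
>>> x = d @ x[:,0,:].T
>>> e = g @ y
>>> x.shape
(11, 7, 7)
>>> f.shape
(2, 11, 2)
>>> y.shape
(11, 11)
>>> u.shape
(11, 7, 2)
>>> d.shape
(11, 7, 2)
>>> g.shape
(11, 11)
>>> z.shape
(2, 7, 2)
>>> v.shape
(11, 7, 2)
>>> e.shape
(11, 11)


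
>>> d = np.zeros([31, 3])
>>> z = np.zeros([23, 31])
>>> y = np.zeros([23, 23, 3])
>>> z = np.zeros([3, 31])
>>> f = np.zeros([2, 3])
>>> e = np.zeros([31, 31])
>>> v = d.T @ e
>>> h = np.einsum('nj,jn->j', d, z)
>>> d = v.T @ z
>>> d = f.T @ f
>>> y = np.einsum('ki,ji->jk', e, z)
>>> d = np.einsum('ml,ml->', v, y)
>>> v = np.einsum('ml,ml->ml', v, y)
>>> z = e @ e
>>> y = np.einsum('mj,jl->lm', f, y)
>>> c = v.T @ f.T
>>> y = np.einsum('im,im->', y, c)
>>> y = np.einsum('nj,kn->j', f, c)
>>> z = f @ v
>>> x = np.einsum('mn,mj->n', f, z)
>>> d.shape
()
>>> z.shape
(2, 31)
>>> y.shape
(3,)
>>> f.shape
(2, 3)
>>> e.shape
(31, 31)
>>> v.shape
(3, 31)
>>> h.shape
(3,)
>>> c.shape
(31, 2)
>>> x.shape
(3,)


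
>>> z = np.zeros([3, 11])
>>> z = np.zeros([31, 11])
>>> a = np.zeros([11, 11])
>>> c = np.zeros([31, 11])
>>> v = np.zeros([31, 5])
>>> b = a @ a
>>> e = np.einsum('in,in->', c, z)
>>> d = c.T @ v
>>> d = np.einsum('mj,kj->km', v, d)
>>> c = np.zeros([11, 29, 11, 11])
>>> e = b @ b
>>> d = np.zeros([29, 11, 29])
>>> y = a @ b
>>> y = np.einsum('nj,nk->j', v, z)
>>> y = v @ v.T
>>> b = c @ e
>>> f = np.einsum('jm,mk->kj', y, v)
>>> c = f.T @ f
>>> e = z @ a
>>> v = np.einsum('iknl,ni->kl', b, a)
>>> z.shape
(31, 11)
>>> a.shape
(11, 11)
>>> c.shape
(31, 31)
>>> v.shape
(29, 11)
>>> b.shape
(11, 29, 11, 11)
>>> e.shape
(31, 11)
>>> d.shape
(29, 11, 29)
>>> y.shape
(31, 31)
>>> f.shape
(5, 31)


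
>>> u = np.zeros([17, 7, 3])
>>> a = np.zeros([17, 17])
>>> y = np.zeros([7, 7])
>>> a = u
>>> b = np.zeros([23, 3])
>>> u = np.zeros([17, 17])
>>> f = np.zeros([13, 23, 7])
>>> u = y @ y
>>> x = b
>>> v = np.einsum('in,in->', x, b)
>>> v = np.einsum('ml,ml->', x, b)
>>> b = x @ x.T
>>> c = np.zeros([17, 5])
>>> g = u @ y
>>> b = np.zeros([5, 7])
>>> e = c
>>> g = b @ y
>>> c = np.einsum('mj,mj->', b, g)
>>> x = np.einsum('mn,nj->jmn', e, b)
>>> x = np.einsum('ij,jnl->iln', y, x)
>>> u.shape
(7, 7)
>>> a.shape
(17, 7, 3)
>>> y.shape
(7, 7)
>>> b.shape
(5, 7)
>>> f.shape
(13, 23, 7)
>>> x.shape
(7, 5, 17)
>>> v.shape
()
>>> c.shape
()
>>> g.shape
(5, 7)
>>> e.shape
(17, 5)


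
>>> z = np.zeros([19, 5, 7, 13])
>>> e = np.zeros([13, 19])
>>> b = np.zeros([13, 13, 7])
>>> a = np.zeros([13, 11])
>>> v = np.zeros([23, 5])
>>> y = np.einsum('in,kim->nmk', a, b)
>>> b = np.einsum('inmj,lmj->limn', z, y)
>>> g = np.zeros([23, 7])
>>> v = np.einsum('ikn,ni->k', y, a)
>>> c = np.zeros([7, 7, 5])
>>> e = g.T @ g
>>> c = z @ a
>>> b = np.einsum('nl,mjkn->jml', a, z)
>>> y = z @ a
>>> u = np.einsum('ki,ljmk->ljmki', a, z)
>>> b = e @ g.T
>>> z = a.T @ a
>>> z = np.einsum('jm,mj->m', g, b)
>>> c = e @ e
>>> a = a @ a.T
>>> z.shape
(7,)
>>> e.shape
(7, 7)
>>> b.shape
(7, 23)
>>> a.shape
(13, 13)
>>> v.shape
(7,)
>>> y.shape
(19, 5, 7, 11)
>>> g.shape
(23, 7)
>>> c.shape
(7, 7)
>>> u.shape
(19, 5, 7, 13, 11)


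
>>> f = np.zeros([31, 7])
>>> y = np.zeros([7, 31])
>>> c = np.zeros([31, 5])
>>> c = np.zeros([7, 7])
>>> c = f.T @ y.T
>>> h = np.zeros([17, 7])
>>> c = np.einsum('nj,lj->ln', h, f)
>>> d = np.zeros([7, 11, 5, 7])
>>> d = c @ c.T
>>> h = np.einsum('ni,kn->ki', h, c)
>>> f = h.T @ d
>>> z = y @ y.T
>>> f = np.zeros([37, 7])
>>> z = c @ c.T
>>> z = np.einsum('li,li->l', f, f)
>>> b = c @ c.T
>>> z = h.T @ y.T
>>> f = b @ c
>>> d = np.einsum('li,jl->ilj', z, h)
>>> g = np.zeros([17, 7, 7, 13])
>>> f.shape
(31, 17)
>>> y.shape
(7, 31)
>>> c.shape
(31, 17)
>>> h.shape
(31, 7)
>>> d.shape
(7, 7, 31)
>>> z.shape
(7, 7)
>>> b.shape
(31, 31)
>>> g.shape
(17, 7, 7, 13)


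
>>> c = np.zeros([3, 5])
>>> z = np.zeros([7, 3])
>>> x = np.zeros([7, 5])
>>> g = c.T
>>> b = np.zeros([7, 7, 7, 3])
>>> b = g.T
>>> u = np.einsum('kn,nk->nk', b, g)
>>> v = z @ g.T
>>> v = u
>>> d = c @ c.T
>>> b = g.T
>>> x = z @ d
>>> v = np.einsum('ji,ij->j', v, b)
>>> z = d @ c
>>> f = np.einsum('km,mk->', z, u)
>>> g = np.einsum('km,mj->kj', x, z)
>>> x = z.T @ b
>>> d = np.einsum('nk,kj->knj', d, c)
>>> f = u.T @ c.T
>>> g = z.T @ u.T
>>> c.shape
(3, 5)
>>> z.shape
(3, 5)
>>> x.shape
(5, 5)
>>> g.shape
(5, 5)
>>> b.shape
(3, 5)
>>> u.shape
(5, 3)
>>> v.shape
(5,)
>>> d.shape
(3, 3, 5)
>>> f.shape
(3, 3)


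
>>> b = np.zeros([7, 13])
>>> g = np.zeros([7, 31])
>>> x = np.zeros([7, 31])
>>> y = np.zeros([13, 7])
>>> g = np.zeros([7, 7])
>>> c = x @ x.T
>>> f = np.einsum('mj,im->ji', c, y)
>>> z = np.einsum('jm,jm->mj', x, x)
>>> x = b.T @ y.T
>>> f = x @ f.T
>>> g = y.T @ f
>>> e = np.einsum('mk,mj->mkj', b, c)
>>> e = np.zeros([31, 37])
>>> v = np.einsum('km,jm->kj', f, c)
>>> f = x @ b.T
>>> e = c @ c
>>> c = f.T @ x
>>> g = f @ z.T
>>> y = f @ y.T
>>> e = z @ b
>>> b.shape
(7, 13)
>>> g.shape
(13, 31)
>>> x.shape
(13, 13)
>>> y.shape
(13, 13)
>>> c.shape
(7, 13)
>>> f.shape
(13, 7)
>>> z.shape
(31, 7)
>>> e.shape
(31, 13)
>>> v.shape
(13, 7)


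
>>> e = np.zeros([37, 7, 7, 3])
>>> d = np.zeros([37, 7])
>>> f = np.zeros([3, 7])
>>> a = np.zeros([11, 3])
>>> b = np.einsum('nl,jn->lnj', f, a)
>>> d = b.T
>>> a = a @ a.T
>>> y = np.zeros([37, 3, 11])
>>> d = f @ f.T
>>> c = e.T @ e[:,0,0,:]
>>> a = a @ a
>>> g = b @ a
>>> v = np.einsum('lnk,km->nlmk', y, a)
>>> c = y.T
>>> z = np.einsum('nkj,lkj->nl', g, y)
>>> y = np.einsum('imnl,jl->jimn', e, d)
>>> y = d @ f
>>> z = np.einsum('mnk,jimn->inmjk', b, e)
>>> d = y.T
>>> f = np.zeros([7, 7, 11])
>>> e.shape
(37, 7, 7, 3)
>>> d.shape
(7, 3)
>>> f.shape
(7, 7, 11)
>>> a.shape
(11, 11)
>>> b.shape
(7, 3, 11)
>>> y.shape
(3, 7)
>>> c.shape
(11, 3, 37)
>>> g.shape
(7, 3, 11)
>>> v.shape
(3, 37, 11, 11)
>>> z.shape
(7, 3, 7, 37, 11)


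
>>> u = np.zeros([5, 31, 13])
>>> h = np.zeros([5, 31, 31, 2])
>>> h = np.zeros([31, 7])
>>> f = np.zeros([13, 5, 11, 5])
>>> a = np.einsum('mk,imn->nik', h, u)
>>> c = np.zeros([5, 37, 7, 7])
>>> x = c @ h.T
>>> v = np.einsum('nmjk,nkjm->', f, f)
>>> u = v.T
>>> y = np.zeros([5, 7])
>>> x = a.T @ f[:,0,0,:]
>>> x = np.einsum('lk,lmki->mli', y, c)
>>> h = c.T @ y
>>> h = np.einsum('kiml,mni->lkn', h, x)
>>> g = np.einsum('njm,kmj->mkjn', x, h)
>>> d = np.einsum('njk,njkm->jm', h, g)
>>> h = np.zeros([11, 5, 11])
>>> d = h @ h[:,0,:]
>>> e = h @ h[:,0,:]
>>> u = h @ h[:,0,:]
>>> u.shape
(11, 5, 11)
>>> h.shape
(11, 5, 11)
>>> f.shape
(13, 5, 11, 5)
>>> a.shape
(13, 5, 7)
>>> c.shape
(5, 37, 7, 7)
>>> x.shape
(37, 5, 7)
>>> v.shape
()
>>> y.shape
(5, 7)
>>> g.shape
(7, 7, 5, 37)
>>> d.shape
(11, 5, 11)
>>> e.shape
(11, 5, 11)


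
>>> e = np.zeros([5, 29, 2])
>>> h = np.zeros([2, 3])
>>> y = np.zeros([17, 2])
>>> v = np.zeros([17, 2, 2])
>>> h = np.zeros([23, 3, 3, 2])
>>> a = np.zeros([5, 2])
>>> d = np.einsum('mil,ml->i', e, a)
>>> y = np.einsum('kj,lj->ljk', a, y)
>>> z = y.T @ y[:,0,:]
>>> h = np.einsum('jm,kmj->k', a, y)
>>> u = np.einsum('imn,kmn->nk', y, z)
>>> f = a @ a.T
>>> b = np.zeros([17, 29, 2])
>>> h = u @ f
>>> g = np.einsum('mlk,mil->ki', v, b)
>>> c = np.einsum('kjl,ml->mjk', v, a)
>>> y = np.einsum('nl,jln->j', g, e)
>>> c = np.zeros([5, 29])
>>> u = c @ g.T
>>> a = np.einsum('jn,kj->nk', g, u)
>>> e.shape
(5, 29, 2)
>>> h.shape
(5, 5)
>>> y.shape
(5,)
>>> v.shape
(17, 2, 2)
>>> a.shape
(29, 5)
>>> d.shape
(29,)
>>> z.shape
(5, 2, 5)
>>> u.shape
(5, 2)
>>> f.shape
(5, 5)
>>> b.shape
(17, 29, 2)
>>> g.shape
(2, 29)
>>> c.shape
(5, 29)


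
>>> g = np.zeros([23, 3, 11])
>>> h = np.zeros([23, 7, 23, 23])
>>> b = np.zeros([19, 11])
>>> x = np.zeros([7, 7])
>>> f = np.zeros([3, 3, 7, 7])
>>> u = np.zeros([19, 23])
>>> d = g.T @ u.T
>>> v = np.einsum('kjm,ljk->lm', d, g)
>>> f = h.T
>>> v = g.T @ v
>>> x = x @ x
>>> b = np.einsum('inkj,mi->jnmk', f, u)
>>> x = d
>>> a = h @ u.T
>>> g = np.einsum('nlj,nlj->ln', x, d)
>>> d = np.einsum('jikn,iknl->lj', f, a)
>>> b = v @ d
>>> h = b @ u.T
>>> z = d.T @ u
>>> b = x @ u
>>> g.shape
(3, 11)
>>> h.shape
(11, 3, 19)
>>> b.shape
(11, 3, 23)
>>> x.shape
(11, 3, 19)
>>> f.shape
(23, 23, 7, 23)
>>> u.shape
(19, 23)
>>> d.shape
(19, 23)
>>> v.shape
(11, 3, 19)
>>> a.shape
(23, 7, 23, 19)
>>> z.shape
(23, 23)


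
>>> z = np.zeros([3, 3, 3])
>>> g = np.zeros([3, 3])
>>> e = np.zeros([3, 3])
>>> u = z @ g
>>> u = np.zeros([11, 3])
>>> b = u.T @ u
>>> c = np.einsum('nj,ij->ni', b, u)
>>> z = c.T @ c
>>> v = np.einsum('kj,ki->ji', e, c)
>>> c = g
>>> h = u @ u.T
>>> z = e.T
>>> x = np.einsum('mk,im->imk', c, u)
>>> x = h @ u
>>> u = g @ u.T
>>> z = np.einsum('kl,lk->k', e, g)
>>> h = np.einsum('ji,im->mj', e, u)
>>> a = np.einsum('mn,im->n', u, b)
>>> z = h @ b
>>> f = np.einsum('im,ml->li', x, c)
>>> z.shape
(11, 3)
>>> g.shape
(3, 3)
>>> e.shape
(3, 3)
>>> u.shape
(3, 11)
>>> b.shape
(3, 3)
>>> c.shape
(3, 3)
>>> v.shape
(3, 11)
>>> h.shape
(11, 3)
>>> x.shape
(11, 3)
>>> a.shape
(11,)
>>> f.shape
(3, 11)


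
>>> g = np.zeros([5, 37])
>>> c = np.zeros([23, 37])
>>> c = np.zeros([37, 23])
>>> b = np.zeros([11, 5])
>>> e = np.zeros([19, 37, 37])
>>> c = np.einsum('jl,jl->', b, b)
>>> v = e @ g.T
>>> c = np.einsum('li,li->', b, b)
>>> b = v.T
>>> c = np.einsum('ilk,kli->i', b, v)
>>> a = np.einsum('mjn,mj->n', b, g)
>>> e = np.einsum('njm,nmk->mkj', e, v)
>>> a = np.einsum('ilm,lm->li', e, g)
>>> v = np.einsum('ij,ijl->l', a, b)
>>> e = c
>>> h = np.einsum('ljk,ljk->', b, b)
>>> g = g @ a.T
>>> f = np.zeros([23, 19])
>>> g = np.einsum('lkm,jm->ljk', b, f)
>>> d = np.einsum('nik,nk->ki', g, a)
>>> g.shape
(5, 23, 37)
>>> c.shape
(5,)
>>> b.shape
(5, 37, 19)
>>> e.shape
(5,)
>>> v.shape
(19,)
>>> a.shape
(5, 37)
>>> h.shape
()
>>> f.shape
(23, 19)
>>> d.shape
(37, 23)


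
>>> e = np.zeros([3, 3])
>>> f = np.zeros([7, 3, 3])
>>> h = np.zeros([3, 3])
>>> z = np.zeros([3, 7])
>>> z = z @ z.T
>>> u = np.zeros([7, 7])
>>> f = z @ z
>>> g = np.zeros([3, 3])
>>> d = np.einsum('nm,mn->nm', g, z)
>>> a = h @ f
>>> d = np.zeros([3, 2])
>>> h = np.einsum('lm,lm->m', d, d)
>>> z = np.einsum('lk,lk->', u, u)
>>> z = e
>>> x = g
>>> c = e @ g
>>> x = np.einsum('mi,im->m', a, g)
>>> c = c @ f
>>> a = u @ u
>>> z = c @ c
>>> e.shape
(3, 3)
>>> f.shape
(3, 3)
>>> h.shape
(2,)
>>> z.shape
(3, 3)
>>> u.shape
(7, 7)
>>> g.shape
(3, 3)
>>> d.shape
(3, 2)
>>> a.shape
(7, 7)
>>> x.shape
(3,)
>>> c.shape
(3, 3)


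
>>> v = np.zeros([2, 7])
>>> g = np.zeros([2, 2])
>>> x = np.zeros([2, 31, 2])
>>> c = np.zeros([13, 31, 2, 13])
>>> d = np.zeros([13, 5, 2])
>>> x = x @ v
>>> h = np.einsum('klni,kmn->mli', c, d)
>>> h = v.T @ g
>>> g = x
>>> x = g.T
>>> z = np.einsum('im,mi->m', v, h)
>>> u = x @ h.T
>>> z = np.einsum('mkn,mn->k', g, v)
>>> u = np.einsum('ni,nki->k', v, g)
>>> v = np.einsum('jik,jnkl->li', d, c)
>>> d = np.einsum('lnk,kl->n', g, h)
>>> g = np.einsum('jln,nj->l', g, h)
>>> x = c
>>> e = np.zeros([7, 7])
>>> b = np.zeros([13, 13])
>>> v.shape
(13, 5)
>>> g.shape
(31,)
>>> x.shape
(13, 31, 2, 13)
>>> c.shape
(13, 31, 2, 13)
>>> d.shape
(31,)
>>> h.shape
(7, 2)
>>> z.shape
(31,)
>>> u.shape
(31,)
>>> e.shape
(7, 7)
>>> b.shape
(13, 13)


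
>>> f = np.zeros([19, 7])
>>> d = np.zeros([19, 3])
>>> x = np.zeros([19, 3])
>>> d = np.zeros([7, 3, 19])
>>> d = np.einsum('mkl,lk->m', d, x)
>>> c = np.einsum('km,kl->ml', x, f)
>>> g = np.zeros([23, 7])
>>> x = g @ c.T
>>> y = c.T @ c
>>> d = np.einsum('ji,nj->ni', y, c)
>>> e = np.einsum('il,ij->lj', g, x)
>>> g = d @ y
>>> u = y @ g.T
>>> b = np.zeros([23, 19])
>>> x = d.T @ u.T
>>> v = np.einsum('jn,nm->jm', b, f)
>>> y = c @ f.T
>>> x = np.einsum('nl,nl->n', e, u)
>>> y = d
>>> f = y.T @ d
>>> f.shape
(7, 7)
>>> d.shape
(3, 7)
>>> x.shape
(7,)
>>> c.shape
(3, 7)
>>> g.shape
(3, 7)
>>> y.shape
(3, 7)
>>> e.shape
(7, 3)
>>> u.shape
(7, 3)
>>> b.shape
(23, 19)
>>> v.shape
(23, 7)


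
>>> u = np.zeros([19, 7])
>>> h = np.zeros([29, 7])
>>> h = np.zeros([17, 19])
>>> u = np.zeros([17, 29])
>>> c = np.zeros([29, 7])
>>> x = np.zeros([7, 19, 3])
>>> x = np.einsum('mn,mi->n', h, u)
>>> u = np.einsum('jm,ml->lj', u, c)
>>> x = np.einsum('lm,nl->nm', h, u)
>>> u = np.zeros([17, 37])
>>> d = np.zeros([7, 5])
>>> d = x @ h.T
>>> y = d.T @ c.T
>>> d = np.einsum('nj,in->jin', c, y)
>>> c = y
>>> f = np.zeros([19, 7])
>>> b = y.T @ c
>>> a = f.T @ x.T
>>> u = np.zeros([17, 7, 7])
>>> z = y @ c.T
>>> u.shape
(17, 7, 7)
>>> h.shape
(17, 19)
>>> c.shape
(17, 29)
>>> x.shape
(7, 19)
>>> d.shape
(7, 17, 29)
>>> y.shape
(17, 29)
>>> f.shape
(19, 7)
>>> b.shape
(29, 29)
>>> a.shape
(7, 7)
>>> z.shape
(17, 17)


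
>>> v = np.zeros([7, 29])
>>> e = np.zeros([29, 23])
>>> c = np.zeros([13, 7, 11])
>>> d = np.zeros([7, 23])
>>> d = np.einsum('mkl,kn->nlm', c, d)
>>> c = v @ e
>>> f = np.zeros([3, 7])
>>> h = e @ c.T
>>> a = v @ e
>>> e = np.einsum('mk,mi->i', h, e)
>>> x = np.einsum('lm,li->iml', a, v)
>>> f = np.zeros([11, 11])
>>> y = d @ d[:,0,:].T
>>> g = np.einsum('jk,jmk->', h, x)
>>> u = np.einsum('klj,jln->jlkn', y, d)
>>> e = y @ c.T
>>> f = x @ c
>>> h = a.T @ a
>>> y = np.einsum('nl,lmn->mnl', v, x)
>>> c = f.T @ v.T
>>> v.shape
(7, 29)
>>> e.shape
(23, 11, 7)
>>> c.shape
(23, 23, 7)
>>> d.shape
(23, 11, 13)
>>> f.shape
(29, 23, 23)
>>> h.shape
(23, 23)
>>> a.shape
(7, 23)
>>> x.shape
(29, 23, 7)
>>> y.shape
(23, 7, 29)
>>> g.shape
()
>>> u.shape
(23, 11, 23, 13)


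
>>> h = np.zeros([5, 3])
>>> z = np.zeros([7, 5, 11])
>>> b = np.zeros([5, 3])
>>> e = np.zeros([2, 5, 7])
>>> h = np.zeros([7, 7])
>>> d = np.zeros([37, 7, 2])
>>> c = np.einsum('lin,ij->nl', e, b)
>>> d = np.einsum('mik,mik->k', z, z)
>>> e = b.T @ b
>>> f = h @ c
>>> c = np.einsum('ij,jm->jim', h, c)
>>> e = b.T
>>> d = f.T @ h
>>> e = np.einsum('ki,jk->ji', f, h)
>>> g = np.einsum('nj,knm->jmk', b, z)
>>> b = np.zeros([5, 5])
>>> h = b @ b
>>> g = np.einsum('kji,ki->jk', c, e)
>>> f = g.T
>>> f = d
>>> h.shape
(5, 5)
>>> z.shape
(7, 5, 11)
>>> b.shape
(5, 5)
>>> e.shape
(7, 2)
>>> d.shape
(2, 7)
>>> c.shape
(7, 7, 2)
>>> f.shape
(2, 7)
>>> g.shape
(7, 7)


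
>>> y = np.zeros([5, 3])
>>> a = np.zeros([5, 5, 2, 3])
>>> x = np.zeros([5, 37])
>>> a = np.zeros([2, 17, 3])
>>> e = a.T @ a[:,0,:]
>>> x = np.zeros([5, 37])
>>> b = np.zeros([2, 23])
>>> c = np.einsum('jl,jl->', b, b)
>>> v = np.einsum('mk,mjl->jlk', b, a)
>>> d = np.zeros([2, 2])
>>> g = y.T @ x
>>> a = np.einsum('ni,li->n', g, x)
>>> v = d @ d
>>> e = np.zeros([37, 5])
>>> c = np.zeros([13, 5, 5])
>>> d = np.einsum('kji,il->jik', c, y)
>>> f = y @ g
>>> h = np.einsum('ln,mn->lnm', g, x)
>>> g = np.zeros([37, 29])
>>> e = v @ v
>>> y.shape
(5, 3)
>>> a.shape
(3,)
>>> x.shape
(5, 37)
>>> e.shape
(2, 2)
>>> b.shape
(2, 23)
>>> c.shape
(13, 5, 5)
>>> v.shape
(2, 2)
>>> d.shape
(5, 5, 13)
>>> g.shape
(37, 29)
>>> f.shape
(5, 37)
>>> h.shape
(3, 37, 5)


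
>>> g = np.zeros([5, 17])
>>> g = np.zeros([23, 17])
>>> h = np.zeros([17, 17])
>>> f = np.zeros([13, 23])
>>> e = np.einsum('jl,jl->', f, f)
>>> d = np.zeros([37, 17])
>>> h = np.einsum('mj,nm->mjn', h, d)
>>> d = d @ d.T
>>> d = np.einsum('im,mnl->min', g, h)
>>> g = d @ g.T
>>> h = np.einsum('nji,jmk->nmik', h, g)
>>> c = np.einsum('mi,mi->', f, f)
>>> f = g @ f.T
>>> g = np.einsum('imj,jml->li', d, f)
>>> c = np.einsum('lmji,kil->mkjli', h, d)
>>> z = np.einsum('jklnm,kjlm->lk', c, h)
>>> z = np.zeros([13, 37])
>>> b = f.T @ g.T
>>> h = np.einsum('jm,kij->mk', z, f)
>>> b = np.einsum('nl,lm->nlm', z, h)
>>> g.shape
(13, 17)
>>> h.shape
(37, 17)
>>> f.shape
(17, 23, 13)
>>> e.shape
()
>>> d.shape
(17, 23, 17)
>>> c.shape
(23, 17, 37, 17, 23)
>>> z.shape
(13, 37)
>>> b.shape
(13, 37, 17)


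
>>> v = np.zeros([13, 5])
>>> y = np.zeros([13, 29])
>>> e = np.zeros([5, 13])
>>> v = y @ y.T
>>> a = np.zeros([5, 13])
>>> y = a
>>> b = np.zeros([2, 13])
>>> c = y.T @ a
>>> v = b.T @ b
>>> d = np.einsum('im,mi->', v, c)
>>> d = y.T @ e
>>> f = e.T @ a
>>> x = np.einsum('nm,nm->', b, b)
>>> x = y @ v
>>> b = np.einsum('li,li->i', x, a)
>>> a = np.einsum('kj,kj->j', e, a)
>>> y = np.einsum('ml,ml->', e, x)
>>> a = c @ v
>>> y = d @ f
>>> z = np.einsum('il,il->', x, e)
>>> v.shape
(13, 13)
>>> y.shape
(13, 13)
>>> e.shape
(5, 13)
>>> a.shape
(13, 13)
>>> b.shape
(13,)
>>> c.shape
(13, 13)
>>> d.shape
(13, 13)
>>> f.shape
(13, 13)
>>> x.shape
(5, 13)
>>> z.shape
()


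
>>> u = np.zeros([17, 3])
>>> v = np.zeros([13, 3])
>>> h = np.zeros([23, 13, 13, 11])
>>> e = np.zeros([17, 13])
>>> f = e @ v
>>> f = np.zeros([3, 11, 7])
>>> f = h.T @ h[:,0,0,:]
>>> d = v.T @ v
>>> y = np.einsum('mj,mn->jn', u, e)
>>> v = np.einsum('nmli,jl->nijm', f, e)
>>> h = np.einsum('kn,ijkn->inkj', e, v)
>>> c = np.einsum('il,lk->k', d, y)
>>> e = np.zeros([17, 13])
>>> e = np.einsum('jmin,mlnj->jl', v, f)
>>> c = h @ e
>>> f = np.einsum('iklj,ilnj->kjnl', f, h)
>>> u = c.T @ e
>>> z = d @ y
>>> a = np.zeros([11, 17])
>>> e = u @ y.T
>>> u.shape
(13, 17, 13, 13)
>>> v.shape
(11, 11, 17, 13)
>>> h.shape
(11, 13, 17, 11)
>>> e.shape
(13, 17, 13, 3)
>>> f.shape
(13, 11, 17, 13)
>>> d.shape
(3, 3)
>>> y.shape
(3, 13)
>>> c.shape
(11, 13, 17, 13)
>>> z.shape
(3, 13)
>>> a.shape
(11, 17)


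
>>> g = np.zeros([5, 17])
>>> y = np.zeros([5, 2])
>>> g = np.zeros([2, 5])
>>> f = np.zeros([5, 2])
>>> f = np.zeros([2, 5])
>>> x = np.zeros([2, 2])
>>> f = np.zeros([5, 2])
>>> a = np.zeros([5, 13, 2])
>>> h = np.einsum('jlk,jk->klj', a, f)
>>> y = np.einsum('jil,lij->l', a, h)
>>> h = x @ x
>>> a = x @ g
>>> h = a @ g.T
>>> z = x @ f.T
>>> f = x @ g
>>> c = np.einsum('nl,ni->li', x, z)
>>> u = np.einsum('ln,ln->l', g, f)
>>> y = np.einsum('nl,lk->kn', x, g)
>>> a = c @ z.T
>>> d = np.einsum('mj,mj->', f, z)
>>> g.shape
(2, 5)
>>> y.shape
(5, 2)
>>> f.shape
(2, 5)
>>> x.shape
(2, 2)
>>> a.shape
(2, 2)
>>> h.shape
(2, 2)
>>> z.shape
(2, 5)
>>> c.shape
(2, 5)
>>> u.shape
(2,)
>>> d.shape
()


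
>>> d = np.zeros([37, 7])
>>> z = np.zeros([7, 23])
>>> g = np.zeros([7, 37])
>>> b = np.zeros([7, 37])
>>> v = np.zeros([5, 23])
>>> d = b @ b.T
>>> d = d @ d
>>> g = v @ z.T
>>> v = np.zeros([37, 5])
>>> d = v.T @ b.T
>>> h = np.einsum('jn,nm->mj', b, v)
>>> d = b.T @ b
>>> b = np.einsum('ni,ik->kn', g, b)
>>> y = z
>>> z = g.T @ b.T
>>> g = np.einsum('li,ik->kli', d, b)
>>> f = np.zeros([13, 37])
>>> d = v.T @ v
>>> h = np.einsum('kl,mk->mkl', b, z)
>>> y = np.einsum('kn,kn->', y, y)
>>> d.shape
(5, 5)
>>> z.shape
(7, 37)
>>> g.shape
(5, 37, 37)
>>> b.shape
(37, 5)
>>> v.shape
(37, 5)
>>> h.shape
(7, 37, 5)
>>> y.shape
()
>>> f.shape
(13, 37)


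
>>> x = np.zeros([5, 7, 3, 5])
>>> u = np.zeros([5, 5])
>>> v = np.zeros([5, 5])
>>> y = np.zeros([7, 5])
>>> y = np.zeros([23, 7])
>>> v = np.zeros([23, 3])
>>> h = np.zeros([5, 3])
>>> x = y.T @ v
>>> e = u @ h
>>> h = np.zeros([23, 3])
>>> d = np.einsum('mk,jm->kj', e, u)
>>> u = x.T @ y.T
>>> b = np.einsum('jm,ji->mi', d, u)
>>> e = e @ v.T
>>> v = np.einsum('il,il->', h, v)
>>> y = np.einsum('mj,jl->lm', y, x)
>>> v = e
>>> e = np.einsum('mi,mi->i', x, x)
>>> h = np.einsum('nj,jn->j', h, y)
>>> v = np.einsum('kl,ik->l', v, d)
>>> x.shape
(7, 3)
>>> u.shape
(3, 23)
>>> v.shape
(23,)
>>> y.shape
(3, 23)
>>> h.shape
(3,)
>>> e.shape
(3,)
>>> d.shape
(3, 5)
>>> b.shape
(5, 23)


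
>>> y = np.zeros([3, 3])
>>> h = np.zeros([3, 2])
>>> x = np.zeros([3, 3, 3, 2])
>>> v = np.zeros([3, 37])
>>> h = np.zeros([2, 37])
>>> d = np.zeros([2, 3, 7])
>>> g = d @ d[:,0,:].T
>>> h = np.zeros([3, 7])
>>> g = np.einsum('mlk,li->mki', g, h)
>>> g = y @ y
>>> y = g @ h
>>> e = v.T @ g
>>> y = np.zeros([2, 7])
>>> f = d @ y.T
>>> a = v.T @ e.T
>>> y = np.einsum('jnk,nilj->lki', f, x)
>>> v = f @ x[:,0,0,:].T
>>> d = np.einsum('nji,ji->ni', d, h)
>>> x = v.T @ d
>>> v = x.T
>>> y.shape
(3, 2, 3)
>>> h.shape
(3, 7)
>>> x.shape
(3, 3, 7)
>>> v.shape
(7, 3, 3)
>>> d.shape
(2, 7)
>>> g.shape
(3, 3)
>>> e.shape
(37, 3)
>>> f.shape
(2, 3, 2)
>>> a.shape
(37, 37)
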